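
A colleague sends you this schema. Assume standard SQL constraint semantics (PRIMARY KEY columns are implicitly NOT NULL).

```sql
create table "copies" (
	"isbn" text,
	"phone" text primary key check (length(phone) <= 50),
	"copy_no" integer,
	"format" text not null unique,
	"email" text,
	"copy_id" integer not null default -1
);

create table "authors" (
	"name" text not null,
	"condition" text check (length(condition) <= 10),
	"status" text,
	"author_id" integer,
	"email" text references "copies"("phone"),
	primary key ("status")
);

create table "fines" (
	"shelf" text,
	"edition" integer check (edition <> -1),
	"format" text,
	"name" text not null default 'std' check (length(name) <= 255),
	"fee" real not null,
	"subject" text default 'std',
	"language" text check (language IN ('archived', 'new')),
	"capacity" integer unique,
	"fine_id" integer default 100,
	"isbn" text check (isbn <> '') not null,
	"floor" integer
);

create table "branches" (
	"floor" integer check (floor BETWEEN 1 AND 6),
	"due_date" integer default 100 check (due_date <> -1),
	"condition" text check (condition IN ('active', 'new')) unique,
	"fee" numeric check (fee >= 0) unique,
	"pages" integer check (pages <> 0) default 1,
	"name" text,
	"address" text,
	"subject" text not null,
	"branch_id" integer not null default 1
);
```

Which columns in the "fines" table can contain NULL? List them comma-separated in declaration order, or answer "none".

shelf, edition, format, subject, language, capacity, fine_id, floor

- shelf: no NOT NULL constraint applies → nullable.
- edition: CHECK does not forbid NULL (a CHECK constraint passes when its expression is NULL) → nullable.
- format: no NOT NULL constraint applies → nullable.
- name: declared NOT NULL → not nullable.
- fee: declared NOT NULL → not nullable.
- subject: DEFAULT only fills an omitted column; an explicit NULL is still allowed → nullable.
- language: CHECK does not forbid NULL (a CHECK constraint passes when its expression is NULL) → nullable.
- capacity: UNIQUE does not imply NOT NULL → nullable.
- fine_id: DEFAULT only fills an omitted column; an explicit NULL is still allowed → nullable.
- isbn: declared NOT NULL → not nullable.
- floor: no NOT NULL constraint applies → nullable.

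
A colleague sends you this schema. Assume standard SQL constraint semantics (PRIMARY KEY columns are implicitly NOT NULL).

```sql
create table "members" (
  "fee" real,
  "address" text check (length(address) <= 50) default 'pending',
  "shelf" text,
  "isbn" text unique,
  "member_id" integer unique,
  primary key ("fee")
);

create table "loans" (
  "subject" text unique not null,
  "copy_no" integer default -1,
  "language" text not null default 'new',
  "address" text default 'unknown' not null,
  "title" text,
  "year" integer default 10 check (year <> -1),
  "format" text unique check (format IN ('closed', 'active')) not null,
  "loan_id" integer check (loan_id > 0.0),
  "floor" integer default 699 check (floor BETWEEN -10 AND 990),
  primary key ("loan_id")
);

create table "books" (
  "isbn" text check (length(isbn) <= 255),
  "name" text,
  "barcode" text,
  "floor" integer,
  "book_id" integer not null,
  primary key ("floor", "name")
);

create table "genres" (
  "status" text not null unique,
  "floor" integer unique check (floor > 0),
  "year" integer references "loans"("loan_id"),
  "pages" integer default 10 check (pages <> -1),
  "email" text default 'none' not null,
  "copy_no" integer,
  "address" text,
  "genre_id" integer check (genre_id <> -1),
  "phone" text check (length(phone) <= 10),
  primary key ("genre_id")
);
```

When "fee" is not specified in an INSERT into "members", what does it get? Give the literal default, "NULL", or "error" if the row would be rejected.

error

fee has no DEFAULT clause.
Omitting it would insert NULL, but it is part of the PRIMARY KEY, so the INSERT fails.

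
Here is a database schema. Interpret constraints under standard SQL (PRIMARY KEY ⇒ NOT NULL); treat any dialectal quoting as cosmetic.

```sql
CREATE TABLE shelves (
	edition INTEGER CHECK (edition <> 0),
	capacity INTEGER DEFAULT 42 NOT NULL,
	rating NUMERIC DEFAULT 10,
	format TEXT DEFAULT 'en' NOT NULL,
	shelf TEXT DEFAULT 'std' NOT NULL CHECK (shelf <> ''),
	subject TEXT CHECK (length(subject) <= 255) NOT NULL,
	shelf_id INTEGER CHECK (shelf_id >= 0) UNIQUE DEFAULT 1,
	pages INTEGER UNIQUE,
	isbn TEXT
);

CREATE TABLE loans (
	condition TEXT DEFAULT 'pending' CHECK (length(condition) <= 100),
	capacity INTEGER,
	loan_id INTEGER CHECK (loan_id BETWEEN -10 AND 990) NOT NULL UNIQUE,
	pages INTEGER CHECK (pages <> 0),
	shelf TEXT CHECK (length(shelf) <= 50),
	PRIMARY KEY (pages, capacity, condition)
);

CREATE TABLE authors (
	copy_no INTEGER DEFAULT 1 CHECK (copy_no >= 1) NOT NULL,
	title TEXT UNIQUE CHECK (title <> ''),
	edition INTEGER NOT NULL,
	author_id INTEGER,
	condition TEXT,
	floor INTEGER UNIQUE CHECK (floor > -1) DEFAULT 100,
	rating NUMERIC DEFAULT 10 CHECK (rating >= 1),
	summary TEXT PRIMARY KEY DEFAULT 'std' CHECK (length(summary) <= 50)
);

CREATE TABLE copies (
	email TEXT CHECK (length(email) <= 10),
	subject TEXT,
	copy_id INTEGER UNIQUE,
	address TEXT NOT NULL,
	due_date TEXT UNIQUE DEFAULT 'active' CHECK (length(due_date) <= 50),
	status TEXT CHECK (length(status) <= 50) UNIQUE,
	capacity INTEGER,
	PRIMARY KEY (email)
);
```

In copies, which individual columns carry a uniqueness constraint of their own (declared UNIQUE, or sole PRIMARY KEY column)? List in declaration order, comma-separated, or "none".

email, copy_id, due_date, status

- email: single-column PRIMARY KEY → unique.
- subject: no UNIQUE or single-column PK constraint.
- copy_id: declared UNIQUE → unique.
- address: no UNIQUE or single-column PK constraint.
- due_date: declared UNIQUE → unique.
- status: declared UNIQUE → unique.
- capacity: no UNIQUE or single-column PK constraint.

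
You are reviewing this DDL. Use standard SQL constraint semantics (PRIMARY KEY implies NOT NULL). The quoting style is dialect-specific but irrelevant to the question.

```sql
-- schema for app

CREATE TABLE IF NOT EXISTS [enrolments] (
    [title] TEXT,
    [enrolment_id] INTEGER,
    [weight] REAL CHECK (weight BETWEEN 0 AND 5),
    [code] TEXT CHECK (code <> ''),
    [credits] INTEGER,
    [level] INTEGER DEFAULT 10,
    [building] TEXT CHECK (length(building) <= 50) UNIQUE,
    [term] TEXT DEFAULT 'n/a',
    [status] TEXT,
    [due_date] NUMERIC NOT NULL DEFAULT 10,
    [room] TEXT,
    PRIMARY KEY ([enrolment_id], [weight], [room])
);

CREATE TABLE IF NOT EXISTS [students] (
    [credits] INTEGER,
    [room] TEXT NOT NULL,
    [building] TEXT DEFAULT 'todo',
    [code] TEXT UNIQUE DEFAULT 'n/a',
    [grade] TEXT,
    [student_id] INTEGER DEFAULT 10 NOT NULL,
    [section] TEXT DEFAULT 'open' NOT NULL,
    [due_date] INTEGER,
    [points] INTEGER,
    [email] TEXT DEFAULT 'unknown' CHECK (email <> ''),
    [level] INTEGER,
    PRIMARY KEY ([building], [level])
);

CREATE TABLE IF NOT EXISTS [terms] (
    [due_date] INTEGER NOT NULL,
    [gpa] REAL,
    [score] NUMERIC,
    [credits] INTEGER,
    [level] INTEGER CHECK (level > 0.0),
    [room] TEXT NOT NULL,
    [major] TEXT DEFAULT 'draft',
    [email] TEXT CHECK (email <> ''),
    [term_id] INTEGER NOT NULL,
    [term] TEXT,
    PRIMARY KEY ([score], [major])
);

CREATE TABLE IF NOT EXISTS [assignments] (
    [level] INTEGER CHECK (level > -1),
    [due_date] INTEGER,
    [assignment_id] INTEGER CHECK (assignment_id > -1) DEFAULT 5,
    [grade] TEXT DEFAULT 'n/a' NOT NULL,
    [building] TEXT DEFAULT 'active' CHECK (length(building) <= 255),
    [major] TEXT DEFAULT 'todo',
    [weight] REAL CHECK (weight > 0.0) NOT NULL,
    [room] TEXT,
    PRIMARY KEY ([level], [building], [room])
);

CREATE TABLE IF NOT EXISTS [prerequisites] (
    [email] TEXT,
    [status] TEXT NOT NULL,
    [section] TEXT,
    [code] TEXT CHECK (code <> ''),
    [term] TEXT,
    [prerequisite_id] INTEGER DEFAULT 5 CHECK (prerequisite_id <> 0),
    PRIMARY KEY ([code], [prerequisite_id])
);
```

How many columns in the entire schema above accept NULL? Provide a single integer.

24

enrolments: 7 nullable (title, code, credits, level, building, term, status — PK (enrolment_id, weight, room) and explicit NOT NULL columns excluded).
students: 6 nullable (credits, code, grade, due_date, points, email — PK (building, level) and explicit NOT NULL columns excluded).
terms: 5 nullable (gpa, credits, level, email, term — PK (score, major) and explicit NOT NULL columns excluded).
assignments: 3 nullable (due_date, assignment_id, major — PK (level, building, room) and explicit NOT NULL columns excluded).
prerequisites: 3 nullable (email, section, term — PK (code, prerequisite_id) and explicit NOT NULL columns excluded).
Total: 7 + 6 + 5 + 3 + 3 = 24.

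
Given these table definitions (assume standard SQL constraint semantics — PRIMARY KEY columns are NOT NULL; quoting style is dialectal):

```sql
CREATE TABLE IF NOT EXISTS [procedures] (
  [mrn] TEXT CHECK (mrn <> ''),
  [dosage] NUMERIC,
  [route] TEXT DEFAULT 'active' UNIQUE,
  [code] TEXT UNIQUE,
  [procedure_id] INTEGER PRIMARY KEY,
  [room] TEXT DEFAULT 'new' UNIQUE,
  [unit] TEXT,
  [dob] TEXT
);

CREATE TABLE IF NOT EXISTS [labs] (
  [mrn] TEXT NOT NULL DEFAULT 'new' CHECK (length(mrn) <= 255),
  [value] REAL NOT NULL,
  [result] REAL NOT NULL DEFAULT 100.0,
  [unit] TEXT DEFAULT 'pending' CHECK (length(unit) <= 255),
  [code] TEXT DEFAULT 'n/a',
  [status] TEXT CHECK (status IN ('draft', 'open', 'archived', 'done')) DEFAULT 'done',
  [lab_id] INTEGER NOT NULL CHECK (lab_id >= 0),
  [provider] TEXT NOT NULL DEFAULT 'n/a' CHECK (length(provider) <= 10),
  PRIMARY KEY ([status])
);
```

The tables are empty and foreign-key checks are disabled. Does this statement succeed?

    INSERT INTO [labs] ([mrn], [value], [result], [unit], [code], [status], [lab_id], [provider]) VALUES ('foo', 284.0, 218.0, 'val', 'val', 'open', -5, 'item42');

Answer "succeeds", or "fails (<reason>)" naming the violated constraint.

fails (CHECK on lab_id)

The value -5 for lab_id violates CHECK (lab_id >= 0).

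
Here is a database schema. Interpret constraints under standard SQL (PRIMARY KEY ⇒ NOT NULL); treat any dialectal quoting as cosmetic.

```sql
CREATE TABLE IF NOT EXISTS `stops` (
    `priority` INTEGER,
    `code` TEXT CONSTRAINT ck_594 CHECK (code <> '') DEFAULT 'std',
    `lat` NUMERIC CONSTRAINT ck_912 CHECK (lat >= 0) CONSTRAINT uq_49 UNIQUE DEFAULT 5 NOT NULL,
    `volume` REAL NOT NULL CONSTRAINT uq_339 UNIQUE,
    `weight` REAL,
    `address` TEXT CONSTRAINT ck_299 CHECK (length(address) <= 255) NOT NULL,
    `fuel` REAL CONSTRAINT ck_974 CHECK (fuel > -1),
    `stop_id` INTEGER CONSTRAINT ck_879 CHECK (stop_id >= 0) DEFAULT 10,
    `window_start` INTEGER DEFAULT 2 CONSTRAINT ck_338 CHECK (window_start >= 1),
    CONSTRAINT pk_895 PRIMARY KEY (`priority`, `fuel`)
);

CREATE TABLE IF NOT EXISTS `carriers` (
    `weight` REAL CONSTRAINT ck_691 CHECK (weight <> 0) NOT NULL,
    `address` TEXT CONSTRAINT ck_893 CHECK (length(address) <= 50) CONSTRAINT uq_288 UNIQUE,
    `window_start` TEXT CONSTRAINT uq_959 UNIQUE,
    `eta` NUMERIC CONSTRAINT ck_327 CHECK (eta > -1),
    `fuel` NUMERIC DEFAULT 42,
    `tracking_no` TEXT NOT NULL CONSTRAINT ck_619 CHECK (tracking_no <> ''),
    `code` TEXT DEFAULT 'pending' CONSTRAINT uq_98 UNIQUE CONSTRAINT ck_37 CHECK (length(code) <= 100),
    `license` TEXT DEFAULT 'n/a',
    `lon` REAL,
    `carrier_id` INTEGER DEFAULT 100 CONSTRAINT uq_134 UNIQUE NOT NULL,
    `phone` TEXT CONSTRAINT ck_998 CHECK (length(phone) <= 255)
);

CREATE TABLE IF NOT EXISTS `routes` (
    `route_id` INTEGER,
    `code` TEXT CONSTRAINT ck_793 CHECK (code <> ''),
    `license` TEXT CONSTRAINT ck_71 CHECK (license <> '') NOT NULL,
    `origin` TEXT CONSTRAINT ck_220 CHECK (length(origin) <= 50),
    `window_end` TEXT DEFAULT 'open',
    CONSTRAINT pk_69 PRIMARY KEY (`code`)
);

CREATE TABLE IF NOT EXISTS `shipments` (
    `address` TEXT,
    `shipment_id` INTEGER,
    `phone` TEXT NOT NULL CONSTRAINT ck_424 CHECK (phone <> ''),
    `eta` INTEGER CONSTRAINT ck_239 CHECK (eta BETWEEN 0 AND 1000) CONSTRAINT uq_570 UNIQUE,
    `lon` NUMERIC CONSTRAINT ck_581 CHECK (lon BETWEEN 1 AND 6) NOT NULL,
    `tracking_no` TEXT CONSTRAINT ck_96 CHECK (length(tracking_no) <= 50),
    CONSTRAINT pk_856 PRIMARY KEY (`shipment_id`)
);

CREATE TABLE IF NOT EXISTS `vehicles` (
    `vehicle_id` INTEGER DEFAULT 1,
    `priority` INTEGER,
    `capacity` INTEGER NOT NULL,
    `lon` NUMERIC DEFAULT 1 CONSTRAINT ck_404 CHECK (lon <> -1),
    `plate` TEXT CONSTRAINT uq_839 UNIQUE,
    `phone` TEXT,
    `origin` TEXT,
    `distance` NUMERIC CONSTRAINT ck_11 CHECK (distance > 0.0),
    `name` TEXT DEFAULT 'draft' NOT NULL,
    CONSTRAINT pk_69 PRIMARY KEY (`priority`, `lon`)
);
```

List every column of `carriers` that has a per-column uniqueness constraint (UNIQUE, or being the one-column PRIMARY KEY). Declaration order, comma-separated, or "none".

address, window_start, code, carrier_id

- weight: no UNIQUE or single-column PK constraint.
- address: declared UNIQUE → unique.
- window_start: declared UNIQUE → unique.
- eta: no UNIQUE or single-column PK constraint.
- fuel: no UNIQUE or single-column PK constraint.
- tracking_no: no UNIQUE or single-column PK constraint.
- code: declared UNIQUE → unique.
- license: no UNIQUE or single-column PK constraint.
- lon: no UNIQUE or single-column PK constraint.
- carrier_id: declared UNIQUE → unique.
- phone: no UNIQUE or single-column PK constraint.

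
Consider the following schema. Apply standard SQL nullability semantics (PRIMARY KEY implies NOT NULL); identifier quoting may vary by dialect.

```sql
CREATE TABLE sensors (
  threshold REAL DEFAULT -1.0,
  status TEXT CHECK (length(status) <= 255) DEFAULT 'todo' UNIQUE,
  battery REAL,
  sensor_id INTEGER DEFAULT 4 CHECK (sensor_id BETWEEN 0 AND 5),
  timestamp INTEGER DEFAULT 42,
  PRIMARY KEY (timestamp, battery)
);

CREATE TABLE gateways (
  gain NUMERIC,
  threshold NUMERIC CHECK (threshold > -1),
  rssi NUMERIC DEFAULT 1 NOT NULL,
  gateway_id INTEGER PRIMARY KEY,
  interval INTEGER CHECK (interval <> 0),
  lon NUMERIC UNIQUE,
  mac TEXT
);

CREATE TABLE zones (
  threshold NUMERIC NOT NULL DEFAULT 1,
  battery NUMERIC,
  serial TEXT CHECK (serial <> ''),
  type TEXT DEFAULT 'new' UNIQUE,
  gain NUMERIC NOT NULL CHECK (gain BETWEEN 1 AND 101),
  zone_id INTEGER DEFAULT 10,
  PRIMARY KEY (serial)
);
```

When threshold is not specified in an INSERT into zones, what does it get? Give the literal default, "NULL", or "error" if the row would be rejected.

threshold has an explicit DEFAULT 1.
When the column is omitted from an INSERT, that default is used.

1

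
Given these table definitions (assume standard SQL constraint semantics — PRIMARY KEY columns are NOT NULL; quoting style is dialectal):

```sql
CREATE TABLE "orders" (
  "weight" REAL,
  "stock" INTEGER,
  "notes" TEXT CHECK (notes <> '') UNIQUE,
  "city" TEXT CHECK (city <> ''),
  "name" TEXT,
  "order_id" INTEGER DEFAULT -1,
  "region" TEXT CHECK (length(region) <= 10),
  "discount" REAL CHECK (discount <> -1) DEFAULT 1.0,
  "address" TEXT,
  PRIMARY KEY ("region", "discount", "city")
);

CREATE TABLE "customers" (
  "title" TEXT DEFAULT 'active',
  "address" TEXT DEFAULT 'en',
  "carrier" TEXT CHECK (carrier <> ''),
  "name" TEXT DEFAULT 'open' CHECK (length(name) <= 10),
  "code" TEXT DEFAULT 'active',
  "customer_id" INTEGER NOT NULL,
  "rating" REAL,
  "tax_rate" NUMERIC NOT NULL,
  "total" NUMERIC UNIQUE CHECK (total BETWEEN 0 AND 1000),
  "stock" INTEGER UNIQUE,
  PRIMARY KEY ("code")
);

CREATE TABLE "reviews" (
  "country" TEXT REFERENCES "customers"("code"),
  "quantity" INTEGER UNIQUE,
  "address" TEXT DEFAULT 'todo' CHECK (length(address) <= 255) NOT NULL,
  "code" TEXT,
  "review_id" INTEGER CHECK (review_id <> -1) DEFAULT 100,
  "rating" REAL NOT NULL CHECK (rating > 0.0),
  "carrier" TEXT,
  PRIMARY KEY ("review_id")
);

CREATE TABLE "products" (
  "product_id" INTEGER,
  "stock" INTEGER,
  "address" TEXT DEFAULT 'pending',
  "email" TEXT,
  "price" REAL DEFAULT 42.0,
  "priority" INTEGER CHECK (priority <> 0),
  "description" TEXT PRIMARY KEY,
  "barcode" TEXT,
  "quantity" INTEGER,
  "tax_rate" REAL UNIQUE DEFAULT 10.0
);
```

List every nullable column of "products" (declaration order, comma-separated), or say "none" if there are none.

- product_id: no NOT NULL constraint applies → nullable.
- stock: no NOT NULL constraint applies → nullable.
- address: DEFAULT only fills an omitted column; an explicit NULL is still allowed → nullable.
- email: no NOT NULL constraint applies → nullable.
- price: DEFAULT only fills an omitted column; an explicit NULL is still allowed → nullable.
- priority: CHECK does not forbid NULL (a CHECK constraint passes when its expression is NULL) → nullable.
- description: part of the PRIMARY KEY, which implies NOT NULL → not nullable.
- barcode: no NOT NULL constraint applies → nullable.
- quantity: no NOT NULL constraint applies → nullable.
- tax_rate: UNIQUE does not imply NOT NULL → nullable.

product_id, stock, address, email, price, priority, barcode, quantity, tax_rate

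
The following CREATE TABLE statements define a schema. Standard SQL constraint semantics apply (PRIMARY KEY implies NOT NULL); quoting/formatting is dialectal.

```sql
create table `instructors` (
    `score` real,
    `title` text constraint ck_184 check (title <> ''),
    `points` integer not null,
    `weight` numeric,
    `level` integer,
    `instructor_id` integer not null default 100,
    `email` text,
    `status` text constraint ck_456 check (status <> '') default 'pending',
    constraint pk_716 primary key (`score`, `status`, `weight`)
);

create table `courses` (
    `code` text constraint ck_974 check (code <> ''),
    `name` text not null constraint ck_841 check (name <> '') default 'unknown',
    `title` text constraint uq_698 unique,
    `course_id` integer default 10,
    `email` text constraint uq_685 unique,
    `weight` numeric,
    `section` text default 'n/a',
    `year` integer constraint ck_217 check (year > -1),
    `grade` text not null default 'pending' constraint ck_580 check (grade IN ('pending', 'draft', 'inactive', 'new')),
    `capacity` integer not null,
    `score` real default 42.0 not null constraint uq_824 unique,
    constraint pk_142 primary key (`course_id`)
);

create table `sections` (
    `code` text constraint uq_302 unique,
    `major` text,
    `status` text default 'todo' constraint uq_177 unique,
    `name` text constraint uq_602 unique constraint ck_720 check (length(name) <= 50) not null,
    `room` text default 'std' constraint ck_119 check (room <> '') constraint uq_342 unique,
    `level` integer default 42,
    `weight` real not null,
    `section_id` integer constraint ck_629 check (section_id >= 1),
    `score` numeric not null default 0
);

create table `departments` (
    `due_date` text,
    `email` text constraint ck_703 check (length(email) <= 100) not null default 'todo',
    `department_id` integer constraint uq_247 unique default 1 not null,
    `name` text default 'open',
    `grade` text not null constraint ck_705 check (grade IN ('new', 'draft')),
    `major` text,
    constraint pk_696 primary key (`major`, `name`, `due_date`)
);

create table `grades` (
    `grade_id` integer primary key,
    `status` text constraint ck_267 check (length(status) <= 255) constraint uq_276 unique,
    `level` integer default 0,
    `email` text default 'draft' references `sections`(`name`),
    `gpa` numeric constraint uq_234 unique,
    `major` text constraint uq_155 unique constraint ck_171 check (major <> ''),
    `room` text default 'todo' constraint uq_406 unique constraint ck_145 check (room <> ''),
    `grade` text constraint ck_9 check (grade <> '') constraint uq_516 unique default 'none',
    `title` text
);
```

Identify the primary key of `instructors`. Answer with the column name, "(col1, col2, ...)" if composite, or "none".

(score, status, weight)

A table-level PRIMARY KEY clause names 3 columns: score, status, weight.
This is a composite key — the combination is unique, not each column individually.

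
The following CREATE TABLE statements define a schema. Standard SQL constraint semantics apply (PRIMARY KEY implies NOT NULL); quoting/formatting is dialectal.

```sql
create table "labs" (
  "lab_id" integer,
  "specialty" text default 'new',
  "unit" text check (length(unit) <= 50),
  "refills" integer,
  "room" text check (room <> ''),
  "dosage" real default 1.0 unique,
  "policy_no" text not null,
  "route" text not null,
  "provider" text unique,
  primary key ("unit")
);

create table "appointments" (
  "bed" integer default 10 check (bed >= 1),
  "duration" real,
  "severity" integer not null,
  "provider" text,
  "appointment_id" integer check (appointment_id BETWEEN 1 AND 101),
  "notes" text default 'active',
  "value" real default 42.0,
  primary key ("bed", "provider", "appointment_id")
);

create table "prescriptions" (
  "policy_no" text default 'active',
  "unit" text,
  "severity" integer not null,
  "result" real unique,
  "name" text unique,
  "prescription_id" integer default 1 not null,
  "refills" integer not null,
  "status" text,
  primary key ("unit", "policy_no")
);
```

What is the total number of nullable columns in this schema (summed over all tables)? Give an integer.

labs: 6 nullable (lab_id, specialty, refills, room, dosage, provider — PK (unit) and explicit NOT NULL columns excluded).
appointments: 3 nullable (duration, notes, value — PK (bed, provider, appointment_id) and explicit NOT NULL columns excluded).
prescriptions: 3 nullable (result, name, status — PK (unit, policy_no) and explicit NOT NULL columns excluded).
Total: 6 + 3 + 3 = 12.

12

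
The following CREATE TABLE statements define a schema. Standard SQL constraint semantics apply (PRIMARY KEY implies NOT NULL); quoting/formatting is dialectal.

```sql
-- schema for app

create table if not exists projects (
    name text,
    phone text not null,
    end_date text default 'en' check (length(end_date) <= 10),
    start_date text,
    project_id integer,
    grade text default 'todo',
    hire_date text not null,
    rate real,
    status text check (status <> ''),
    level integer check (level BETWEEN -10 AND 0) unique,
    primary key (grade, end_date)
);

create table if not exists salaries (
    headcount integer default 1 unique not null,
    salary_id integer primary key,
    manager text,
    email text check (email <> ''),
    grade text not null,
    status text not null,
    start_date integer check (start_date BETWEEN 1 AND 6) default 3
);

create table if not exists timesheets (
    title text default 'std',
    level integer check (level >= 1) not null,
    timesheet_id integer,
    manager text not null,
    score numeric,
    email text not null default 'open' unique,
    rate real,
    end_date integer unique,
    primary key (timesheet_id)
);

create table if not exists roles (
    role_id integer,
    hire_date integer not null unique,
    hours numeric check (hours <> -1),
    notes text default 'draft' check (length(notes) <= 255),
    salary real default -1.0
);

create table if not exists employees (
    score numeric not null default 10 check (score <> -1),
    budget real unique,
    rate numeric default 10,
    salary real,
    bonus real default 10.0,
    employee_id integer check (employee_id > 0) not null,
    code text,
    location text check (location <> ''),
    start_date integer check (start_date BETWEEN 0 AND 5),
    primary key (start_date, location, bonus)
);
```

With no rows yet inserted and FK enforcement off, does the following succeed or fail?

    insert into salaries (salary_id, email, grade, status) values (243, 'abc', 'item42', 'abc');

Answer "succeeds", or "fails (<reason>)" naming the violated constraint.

succeeds

NOT NULL columns: grade is supplied; headcount defaults to 1; salary_id is supplied; status is supplied.
CHECK constraints: 'abc' satisfies (email <> '').
No constraint is violated.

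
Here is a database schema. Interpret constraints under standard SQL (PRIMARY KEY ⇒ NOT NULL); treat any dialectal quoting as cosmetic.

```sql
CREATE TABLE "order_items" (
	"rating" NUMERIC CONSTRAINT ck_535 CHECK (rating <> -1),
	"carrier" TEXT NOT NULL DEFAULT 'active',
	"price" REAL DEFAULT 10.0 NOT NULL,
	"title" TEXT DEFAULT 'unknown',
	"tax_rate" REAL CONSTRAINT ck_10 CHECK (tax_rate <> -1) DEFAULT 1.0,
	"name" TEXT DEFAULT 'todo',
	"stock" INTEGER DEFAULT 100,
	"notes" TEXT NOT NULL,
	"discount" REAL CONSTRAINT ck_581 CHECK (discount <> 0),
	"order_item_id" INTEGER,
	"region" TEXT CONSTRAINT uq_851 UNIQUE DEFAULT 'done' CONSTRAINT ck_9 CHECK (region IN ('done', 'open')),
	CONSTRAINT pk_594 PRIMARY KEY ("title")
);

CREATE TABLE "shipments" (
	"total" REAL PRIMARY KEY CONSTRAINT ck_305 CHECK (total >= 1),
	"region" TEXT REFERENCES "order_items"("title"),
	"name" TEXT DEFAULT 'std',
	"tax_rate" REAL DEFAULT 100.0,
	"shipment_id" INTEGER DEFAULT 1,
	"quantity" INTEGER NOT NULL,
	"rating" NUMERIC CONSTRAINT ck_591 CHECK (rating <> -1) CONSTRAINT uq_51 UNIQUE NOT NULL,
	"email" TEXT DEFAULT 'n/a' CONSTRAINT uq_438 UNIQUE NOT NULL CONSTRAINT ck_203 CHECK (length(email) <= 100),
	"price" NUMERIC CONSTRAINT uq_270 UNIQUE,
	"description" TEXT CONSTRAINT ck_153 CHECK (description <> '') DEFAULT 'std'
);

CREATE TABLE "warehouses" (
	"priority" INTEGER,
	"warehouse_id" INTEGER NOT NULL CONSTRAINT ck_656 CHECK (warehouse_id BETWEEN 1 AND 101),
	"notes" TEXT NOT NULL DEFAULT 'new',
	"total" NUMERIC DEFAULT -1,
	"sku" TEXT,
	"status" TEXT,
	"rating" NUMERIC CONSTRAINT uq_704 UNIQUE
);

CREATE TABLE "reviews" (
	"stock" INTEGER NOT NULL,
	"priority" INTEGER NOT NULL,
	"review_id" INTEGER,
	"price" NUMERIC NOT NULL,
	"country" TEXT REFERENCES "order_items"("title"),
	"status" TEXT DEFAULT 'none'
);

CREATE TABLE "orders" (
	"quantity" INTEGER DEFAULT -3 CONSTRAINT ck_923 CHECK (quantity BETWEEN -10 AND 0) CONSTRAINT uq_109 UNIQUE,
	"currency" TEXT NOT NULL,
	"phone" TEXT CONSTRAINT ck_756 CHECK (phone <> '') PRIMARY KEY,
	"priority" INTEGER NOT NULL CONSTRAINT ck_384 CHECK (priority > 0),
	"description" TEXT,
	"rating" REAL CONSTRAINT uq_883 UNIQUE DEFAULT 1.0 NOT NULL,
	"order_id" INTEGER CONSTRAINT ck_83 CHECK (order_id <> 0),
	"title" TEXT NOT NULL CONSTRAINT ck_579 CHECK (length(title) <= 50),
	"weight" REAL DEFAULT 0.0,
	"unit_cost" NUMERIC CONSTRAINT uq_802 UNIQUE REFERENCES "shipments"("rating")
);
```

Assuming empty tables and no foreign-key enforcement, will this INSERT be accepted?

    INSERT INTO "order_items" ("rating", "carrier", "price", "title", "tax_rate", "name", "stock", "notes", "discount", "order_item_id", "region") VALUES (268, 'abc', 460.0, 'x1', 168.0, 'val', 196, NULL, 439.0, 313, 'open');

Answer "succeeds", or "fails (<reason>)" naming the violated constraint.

fails (NOT NULL on notes)

notes is explicitly set to NULL, but notes is declared NOT NULL.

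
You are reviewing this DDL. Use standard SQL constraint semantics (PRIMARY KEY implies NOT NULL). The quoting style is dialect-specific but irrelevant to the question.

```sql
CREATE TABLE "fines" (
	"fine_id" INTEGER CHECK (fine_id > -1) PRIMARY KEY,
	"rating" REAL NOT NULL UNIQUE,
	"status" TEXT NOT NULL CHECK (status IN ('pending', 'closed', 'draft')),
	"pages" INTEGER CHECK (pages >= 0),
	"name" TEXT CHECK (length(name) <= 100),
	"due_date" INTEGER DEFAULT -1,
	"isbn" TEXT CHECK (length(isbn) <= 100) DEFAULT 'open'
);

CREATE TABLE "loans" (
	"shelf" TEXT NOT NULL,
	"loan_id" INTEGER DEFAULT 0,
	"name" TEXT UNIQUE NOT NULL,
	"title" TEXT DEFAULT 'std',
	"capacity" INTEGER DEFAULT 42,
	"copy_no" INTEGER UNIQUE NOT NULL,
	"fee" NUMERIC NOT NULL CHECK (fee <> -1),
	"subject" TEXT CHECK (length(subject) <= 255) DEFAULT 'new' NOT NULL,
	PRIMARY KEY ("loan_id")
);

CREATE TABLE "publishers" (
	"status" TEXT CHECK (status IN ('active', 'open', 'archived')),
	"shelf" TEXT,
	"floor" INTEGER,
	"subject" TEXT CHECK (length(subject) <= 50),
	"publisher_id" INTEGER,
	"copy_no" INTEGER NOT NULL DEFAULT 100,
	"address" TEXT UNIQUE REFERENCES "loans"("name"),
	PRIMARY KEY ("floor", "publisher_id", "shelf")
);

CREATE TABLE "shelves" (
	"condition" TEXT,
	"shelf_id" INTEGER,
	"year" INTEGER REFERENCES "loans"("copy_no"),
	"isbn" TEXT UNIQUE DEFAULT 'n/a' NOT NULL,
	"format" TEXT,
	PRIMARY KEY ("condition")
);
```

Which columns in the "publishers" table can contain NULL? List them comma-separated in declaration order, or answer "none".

status, subject, address

- status: CHECK does not forbid NULL (a CHECK constraint passes when its expression is NULL) → nullable.
- shelf: part of the PRIMARY KEY, which implies NOT NULL → not nullable.
- floor: part of the PRIMARY KEY, which implies NOT NULL → not nullable.
- subject: CHECK does not forbid NULL (a CHECK constraint passes when its expression is NULL) → nullable.
- publisher_id: part of the PRIMARY KEY, which implies NOT NULL → not nullable.
- copy_no: declared NOT NULL → not nullable.
- address: a foreign key column may be NULL unless separately constrained → nullable.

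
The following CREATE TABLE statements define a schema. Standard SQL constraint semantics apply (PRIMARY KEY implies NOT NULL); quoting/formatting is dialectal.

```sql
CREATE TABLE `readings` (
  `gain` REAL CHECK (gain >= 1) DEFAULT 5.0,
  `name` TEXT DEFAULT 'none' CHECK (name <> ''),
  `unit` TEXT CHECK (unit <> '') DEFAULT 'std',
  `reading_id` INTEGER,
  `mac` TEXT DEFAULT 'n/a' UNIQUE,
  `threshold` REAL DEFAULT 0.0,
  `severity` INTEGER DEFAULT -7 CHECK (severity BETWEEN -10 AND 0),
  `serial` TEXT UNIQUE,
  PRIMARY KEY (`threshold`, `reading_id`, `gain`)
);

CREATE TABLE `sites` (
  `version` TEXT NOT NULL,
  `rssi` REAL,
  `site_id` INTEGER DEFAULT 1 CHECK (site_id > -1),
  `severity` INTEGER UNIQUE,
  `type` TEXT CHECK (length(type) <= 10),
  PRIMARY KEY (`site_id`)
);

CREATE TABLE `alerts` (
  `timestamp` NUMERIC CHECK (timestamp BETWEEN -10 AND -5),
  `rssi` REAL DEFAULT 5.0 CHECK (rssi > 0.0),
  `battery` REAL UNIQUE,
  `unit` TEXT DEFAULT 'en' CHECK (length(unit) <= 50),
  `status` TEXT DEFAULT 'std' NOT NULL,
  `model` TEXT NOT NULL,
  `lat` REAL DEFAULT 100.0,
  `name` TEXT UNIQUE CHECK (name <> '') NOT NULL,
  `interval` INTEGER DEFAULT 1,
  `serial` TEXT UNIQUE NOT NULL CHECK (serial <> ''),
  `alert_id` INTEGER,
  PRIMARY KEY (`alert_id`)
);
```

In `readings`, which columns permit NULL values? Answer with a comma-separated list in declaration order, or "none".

name, unit, mac, severity, serial

- gain: part of the PRIMARY KEY, which implies NOT NULL → not nullable.
- name: CHECK does not forbid NULL (a CHECK constraint passes when its expression is NULL) → nullable.
- unit: CHECK does not forbid NULL (a CHECK constraint passes when its expression is NULL) → nullable.
- reading_id: part of the PRIMARY KEY, which implies NOT NULL → not nullable.
- mac: UNIQUE does not imply NOT NULL → nullable.
- threshold: part of the PRIMARY KEY, which implies NOT NULL → not nullable.
- severity: CHECK does not forbid NULL (a CHECK constraint passes when its expression is NULL) → nullable.
- serial: UNIQUE does not imply NOT NULL → nullable.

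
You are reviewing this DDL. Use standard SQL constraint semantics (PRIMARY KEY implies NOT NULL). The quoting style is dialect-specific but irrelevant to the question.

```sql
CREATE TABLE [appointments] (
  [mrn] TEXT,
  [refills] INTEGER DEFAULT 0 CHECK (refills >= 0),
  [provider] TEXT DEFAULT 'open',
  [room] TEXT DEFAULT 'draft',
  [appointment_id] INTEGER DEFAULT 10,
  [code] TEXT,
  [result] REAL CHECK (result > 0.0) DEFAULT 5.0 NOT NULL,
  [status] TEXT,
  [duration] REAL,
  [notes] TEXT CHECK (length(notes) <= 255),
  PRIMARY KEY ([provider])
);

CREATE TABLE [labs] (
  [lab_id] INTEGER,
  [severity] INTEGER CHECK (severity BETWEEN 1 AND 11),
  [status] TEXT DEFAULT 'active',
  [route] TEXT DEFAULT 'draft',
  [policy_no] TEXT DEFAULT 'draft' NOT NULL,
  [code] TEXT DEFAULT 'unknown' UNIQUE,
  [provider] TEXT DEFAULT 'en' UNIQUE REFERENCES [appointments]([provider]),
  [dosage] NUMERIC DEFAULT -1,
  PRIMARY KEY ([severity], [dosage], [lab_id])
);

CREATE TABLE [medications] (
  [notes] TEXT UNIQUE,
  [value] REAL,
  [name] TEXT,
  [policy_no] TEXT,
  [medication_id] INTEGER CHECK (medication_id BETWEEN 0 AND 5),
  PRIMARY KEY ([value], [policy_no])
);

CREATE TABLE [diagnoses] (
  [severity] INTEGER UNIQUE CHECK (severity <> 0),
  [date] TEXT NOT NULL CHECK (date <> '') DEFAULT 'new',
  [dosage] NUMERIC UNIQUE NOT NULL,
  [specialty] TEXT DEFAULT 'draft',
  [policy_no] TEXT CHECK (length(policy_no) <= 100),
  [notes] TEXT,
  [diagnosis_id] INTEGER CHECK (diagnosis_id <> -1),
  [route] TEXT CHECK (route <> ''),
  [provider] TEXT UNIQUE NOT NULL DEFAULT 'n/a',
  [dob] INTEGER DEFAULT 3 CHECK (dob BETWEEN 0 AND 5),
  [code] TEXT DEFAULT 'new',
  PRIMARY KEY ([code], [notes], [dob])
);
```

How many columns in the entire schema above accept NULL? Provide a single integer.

20

appointments: 8 nullable (mrn, refills, room, appointment_id, code, status, duration, notes — PK (provider) and explicit NOT NULL columns excluded).
labs: 4 nullable (status, route, code, provider — PK (severity, dosage, lab_id) and explicit NOT NULL columns excluded).
medications: 3 nullable (notes, name, medication_id — PK (value, policy_no) and explicit NOT NULL columns excluded).
diagnoses: 5 nullable (severity, specialty, policy_no, diagnosis_id, route — PK (code, notes, dob) and explicit NOT NULL columns excluded).
Total: 8 + 4 + 3 + 5 = 20.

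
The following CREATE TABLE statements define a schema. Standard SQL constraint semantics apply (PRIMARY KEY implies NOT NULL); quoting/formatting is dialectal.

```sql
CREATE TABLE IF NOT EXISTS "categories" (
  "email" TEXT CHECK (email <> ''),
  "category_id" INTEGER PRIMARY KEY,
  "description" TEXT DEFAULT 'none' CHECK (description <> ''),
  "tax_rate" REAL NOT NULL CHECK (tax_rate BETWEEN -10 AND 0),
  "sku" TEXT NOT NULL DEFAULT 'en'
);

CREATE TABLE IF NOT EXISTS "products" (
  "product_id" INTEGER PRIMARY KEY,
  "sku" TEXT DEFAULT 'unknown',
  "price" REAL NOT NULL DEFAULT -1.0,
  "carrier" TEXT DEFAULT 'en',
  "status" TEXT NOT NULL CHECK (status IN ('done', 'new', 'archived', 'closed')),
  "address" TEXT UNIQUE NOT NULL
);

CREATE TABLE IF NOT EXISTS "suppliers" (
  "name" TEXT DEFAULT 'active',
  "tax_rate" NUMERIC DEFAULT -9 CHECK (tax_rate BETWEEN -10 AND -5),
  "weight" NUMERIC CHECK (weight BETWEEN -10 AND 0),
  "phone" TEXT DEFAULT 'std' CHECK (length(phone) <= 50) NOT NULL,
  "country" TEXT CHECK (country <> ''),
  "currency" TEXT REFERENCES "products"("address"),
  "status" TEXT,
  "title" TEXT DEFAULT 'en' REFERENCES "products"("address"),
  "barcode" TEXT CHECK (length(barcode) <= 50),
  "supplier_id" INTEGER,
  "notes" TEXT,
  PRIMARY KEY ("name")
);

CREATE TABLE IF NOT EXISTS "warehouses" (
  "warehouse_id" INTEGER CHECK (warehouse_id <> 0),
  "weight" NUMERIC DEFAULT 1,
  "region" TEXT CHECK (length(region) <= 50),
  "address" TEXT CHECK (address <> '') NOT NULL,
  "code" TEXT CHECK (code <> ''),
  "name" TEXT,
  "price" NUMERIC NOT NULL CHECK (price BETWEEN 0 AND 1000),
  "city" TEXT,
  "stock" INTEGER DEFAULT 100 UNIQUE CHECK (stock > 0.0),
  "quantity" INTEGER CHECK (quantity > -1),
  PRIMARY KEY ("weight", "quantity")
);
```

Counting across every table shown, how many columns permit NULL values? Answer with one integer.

categories: 2 nullable (email, description — PK (category_id) and explicit NOT NULL columns excluded).
products: 2 nullable (sku, carrier — PK (product_id) and explicit NOT NULL columns excluded).
suppliers: 9 nullable (tax_rate, weight, country, currency, status, title, barcode, supplier_id, notes — PK (name) and explicit NOT NULL columns excluded).
warehouses: 6 nullable (warehouse_id, region, code, name, city, stock — PK (weight, quantity) and explicit NOT NULL columns excluded).
Total: 2 + 2 + 9 + 6 = 19.

19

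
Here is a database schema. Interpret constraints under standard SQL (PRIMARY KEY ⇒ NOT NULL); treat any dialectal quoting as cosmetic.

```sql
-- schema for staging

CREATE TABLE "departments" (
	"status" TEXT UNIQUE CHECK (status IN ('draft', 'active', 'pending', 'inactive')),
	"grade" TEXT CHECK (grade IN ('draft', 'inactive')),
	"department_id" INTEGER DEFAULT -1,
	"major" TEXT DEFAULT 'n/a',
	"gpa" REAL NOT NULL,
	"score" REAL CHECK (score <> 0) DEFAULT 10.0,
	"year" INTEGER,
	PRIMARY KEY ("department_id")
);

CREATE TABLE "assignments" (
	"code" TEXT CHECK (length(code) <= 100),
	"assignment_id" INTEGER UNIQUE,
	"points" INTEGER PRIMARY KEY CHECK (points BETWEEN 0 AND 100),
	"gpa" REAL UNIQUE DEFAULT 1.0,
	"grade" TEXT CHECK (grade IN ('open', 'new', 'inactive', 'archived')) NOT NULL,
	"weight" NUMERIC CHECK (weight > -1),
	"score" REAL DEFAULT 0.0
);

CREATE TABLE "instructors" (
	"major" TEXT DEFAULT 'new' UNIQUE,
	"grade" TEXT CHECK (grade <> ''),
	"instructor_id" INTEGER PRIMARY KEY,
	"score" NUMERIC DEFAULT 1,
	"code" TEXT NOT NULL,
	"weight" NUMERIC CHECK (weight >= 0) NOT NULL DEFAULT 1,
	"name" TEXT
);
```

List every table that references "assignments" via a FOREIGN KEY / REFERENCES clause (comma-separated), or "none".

none

No REFERENCES clause anywhere in the schema names assignments.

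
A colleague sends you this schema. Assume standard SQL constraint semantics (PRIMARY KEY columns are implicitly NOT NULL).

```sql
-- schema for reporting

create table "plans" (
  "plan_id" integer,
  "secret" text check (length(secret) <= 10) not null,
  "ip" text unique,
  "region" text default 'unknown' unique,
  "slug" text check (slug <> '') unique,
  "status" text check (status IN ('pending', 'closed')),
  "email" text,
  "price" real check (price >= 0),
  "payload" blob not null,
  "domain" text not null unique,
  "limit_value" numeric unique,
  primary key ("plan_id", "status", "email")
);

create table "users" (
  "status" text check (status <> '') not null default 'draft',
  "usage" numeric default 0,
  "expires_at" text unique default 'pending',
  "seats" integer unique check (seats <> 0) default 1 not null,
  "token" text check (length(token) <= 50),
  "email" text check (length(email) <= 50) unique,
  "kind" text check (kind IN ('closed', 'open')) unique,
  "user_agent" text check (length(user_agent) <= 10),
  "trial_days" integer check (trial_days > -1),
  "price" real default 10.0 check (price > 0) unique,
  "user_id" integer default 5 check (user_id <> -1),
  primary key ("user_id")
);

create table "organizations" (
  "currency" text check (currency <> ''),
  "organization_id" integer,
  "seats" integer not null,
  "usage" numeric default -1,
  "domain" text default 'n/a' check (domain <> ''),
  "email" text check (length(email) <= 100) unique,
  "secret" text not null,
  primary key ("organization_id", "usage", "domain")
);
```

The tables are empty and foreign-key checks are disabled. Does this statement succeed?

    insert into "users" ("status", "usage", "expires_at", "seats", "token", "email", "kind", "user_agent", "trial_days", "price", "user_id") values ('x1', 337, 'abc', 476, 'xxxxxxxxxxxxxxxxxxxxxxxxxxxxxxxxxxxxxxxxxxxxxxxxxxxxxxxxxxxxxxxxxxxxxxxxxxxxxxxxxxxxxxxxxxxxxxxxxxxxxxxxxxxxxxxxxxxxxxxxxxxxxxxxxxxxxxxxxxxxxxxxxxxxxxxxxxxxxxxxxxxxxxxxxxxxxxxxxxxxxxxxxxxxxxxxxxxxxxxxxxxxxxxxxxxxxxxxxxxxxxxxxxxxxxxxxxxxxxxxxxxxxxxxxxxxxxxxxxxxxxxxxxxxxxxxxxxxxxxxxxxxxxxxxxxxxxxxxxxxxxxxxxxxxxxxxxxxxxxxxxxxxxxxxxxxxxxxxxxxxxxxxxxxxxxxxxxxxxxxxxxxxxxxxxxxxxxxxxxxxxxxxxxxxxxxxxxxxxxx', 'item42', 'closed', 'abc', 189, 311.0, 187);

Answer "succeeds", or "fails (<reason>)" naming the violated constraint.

The value 'xxxxxxxxxxxxxxxxxxxxxxxxxxxxxxxxxxxxxxxxxxxxxxxxxxxxxxxxxxxxxxxxxxxxxxxxxxxxxxxxxxxxxxxxxxxxxxxxxxxxxxxxxxxxxxxxxxxxxxxxxxxxxxxxxxxxxxxxxxxxxxxxxxxxxxxxxxxxxxxxxxxxxxxxxxxxxxxxxxxxxxxxxxxxxxxxxxxxxxxxxxxxxxxxxxxxxxxxxxxxxxxxxxxxxxxxxxxxxxxxxxxxxxxxxxxxxxxxxxxxxxxxxxxxxxxxxxxxxxxxxxxxxxxxxxxxxxxxxxxxxxxxxxxxxxxxxxxxxxxxxxxxxxxxxxxxxxxxxxxxxxxxxxxxxxxxxxxxxxxxxxxxxxxxxxxxxxxxxxxxxxxxxxxxxxxxxxxxxxxx' for token violates CHECK (length(token) <= 50).

fails (CHECK on token)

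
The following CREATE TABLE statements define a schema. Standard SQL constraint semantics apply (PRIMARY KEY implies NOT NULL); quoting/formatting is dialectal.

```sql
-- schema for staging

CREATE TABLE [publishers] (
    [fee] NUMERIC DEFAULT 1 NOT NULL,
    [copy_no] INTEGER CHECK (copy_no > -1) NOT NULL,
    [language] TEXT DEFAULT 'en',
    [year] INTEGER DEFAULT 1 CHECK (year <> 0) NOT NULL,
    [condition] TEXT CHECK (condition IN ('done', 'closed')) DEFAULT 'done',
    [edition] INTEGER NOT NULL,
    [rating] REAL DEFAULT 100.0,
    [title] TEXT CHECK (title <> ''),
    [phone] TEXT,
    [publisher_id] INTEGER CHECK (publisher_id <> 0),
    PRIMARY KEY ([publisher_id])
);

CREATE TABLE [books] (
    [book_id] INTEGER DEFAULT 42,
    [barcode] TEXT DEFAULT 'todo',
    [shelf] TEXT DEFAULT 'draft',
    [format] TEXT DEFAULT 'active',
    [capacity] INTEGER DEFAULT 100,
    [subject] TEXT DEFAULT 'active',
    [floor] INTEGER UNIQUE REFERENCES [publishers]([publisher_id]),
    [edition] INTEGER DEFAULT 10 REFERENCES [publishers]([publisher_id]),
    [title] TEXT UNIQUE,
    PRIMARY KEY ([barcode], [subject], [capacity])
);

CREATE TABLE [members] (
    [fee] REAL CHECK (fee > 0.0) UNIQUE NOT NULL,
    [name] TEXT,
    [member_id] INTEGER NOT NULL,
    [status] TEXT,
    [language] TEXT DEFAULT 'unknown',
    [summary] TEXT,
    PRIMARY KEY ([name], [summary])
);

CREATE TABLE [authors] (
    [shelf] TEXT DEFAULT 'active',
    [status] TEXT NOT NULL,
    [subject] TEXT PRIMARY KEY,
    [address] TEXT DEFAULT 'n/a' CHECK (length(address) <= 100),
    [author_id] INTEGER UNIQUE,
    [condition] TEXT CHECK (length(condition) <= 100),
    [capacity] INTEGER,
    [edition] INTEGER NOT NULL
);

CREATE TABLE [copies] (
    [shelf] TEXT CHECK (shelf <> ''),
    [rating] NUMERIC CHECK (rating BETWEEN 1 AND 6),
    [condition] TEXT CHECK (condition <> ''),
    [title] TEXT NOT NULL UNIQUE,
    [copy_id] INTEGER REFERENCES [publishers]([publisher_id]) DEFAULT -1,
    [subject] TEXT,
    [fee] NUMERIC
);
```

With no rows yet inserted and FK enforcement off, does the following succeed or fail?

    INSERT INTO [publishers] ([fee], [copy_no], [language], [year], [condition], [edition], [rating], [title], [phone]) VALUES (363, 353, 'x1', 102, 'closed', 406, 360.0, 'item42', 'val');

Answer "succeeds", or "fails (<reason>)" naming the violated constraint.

fails (NOT NULL on publisher_id)

publisher_id is omitted from the column list and has no DEFAULT, so it would receive NULL.
But publisher_id is part of the PRIMARY KEY (implied NOT NULL).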